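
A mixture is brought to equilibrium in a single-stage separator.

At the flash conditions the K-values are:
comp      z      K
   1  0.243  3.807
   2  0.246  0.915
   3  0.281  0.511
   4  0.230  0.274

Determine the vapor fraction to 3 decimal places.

ψ = 0.271

Newton–Raphson from ψ = 0.51:
  ψ = 0.510: g = -0.1896, g' = -0.751 → ψ = 0.257
  ψ = 0.257: g = 0.0120, g' = -0.918 → ψ = 0.271
Converged at ψ = 0.271.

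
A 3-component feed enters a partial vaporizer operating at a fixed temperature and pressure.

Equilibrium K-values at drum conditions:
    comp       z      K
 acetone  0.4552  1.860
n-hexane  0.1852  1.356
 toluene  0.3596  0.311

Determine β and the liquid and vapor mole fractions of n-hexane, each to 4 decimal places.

Rachford–Rice: g(β) = Σ zᵢ(Kᵢ−1)/(1+β(Kᵢ−1)) = 0.
Check two-phase: ΣzᵢKᵢ = 1.2096 > 1 and Σzᵢ/Kᵢ = 1.5376 > 1, so g(0) = 0.2096 > 0 and g(1) = -0.5376 < 0.
Newton iteration, β⁰ = 0.34:
  β = 0.3400: g = 0.03815, g' = -0.5114 → β = 0.4146
  β = 0.4146: g = -0.00082, g' = -0.5353 → β = 0.4131
Converged at β = 0.4131.
Compositions from xᵢ = zᵢ/(1+β(Kᵢ−1)), yᵢ = Kᵢxᵢ:
  acetone: x = 0.3359, y = 0.6247
  n-hexane: x = 0.1615, y = 0.2189
  toluene: x = 0.5027, y = 0.1563

β = 0.4131, x_n-hexane = 0.1615, y_n-hexane = 0.2189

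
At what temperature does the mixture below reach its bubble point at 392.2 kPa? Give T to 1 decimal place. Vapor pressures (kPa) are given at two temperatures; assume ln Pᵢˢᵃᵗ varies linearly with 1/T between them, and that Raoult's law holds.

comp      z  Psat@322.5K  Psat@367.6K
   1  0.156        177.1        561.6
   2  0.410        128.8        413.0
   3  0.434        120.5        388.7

T = 364.0 K

Bubble-point temperature: ΣzᵢPᵢˢᵃᵗ(T) = P. Interpolate ln Pᵢˢᵃᵗ = aᵢ + bᵢ/T.
  T = 322.5 K: ΣzᵢPᵢˢᵃᵗ = 132.73 kPa
  T = 367.6 K: ΣzᵢPᵢˢᵃᵗ = 425.64 kPa
  T = 345.1 K: ΣzᵢPᵢˢᵃᵗ = 247.23 kPa
  T = 356.4 K: ΣzᵢPᵢˢᵃᵗ = 327.58 kPa
  T = 362.0 K: ΣzᵢPᵢˢᵃᵗ = 374.16 kPa
  T = 364.8 K: ΣzᵢPᵢˢᵃᵗ = 399.27 kPa
Interpolating between 362.0 K and 364.8 K gives T ≈ 364.0 K.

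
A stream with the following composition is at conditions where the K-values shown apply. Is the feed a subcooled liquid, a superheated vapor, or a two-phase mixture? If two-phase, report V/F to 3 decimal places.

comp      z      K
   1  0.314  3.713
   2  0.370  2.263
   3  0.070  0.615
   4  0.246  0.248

ΣzᵢKᵢ = 2.107; Σzᵢ/Kᵢ = 1.354.
Both exceed 1, so a two-phase solution exists.
Newton iteration, ψ⁰ = 0.5:
  ψ = 0.500: g = 0.3181, g' = -1.011 → ψ = 0.815
  ψ = 0.815: g = -0.0210, g' = -1.317 → ψ = 0.799
  ψ = 0.799: g = -0.0004, g' = -1.270 → ψ = 0.798
Converged at ψ = 0.798.

two-phase, V/F = 0.798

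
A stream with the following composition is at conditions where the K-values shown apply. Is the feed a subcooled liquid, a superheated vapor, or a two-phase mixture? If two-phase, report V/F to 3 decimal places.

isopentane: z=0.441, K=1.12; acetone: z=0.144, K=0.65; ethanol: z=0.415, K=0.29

ΣzᵢKᵢ = 0.708; Σzᵢ/Kᵢ = 2.046.
Since ΣzᵢKᵢ < 1 the mixture is below its bubble point — single liquid phase.

subcooled liquid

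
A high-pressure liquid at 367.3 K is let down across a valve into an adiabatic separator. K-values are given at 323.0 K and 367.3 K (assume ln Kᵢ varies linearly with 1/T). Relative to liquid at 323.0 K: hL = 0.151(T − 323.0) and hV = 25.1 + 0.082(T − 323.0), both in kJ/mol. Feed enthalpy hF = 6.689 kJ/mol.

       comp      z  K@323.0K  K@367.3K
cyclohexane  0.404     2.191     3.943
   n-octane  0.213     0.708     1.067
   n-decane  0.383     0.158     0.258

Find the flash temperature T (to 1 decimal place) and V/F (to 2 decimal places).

T = 330.6 K, V/F = 0.23

Adiabatic flash: solve Rachford–Rice at each trial T, then check hF = ψ·hV(T) + (1−ψ)·hL(T).
  T = 323.0 K: K = (2.191, 0.708, 0.158), RR gives ψ = 0.117, H_out = 2.943 kJ/mol
  T = 367.3 K: K = (3.943, 1.067, 0.258), RR gives ψ = 0.539, H_out = 18.569 kJ/mol
  T = 345.1 K: K = (2.993, 0.880, 0.205), RR gives ψ = 0.375, H_out = 12.184 kJ/mol
  T = 334.1 K: K = (2.576, 0.793, 0.181), RR gives ψ = 0.267, H_out = 8.168 kJ/mol
  T = 328.6 K: K = (2.381, 0.750, 0.169), RR gives ψ = 0.200, H_out = 5.776 kJ/mol
  T = 331.4 K: K = (2.479, 0.772, 0.175), RR gives ψ = 0.235, H_out = 7.035 kJ/mol
  T = 330.0 K: K = (2.430, 0.761, 0.172), RR gives ψ = 0.218, H_out = 6.417 kJ/mol
Linear interpolation between T = 330.0 (H_out = 6.417) and T = 331.4 (H_out = 7.035) on hF = 6.689 gives T ≈ 330.6 K, at which ψ = 0.23.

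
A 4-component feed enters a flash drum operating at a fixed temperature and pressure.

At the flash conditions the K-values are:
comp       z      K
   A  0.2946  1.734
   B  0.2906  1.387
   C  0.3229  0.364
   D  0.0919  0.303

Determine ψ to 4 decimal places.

Iterate (Newton) starting at ψ = 0.5:
  ψ = 0.5000: g = -0.14703, g' = -0.5015 → ψ = 0.2068
  ψ = 0.2068: g = -0.01945, g' = -0.3911 → ψ = 0.1571
  ψ = 0.1571: g = -0.00019, g' = -0.3838 → ψ = 0.1566
Converged at ψ = 0.1566.

ψ = 0.1566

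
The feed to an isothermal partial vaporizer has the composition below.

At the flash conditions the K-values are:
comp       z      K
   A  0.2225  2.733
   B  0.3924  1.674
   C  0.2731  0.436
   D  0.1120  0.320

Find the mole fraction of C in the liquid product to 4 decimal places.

x_C = 0.4223

Rachford–Rice: g(V/F) = Σ zᵢ(Kᵢ−1)/(1+V/F(Kᵢ−1)) = 0.
g(0) = ΣzᵢKᵢ − 1 = 0.4199 and g(1) = 1 − Σzᵢ/Kᵢ = -0.2922, so a root lies in (0, 1).
Newton–Raphson from V/F = 0.35:
  V/F = 0.3500: g = 0.16215, g' = -0.5997 → V/F = 0.6204
  V/F = 0.6204: g = 0.00364, g' = -0.6043 → V/F = 0.6264
Converged at V/F = 0.6264.
Compositions from xᵢ = zᵢ/(1+V/F(Kᵢ−1)), yᵢ = Kᵢxᵢ:
  A: x = 0.1067, y = 0.2916
  B: x = 0.2759, y = 0.4619
  C: x = 0.4223, y = 0.1841
  D: x = 0.1951, y = 0.0624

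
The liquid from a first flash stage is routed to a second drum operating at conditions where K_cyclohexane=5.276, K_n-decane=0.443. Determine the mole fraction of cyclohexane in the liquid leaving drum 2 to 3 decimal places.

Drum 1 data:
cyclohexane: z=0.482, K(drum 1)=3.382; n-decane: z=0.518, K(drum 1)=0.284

Drum 1:
Material balance + equilibrium reduce to Σ zᵢ(Kᵢ−1)/(1+ψ₁(Kᵢ−1)) = 0.
Check two-phase: ΣzᵢKᵢ = 1.777 > 1 and Σzᵢ/Kᵢ = 1.966 > 1, so g(0) = 0.777 > 0 and g(1) = -0.966 < 0.
Binary case is linear: z₁(K₁−1)(1+ψ₁(K₂−1)) + z₂(K₂−1)(1+ψ₁(K₁−1)) = 0
⇒ ψ₁ = [z₁(K₁−1)+z₂(K₂−1)] / [−(K₁−1)(K₂−1)] = 0.7772/1.7055 = 0.456
Drum-1 compositions:
  cyclohexane: x = 0.231, y = 0.782
  n-decane: x = 0.769, y = 0.218
Drum-2 feed = drum-1 liquid: z₂ = (0.2311, 0.7689).
Drum 2:
Let ψ₂ = V/F and solve Σ zᵢ(Kᵢ−1)/(1+ψ₂(Kᵢ−1)) = 0.
Check two-phase: ΣzᵢKᵢ = 1.560 > 1 and Σzᵢ/Kᵢ = 1.779 > 1, so g(0) = 0.560 > 0 and g(1) = -0.779 < 0.
Newton iteration, ψ₂⁰ = 0.5:
  ψ₂ = 0.500: g = -0.2786, g' = -0.887 → ψ₂ = 0.186
  ψ₂ = 0.186: g = 0.0727, g' = -1.608 → ψ₂ = 0.231
  ψ₂ = 0.231: g = 0.0054, g' = -1.383 → ψ₂ = 0.235
Converged at ψ₂ = 0.235.
  cyclohexane: x = 0.115, y = 0.608
  n-decane: x = 0.885, y = 0.392

x_cyclohexane (drum 2) = 0.115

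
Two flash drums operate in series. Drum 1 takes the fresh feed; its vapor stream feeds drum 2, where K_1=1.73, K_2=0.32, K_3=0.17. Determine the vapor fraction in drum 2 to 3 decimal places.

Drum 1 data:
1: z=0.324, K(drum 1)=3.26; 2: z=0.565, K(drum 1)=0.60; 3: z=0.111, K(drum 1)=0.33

V/F (drum 2) = 0.148

Drum 1:
Material balance + equilibrium reduce to Σ zᵢ(Kᵢ−1)/(1+ψ₁(Kᵢ−1)) = 0.
Feasibility: ΣzᵢKᵢ = 1.432, Σzᵢ/Kᵢ = 1.377 — both > 1, two phases present.
Newton–Raphson from ψ₁ = 0.5:
  ψ₁ = 0.500: g = -0.0506, g' = -0.619 → ψ₁ = 0.418
  ψ₁ = 0.418: g = 0.0017, g' = -0.664 → ψ₁ = 0.421
Converged at ψ₁ = 0.421.
Drum-1 compositions:
  1: x = 0.166, y = 0.541
  2: x = 0.679, y = 0.408
  3: x = 0.155, y = 0.051
Drum-2 feed = drum-1 vapor: z₂ = (0.5414, 0.4076, 0.0510).
Drum 2:
Newton–Raphson from ψ₂ = 0.55:
  ψ₂ = 0.550: g = -0.2387, g' = -0.747 → ψ₂ = 0.230
  ψ₂ = 0.230: g = -0.0427, g' = -0.530 → ψ₂ = 0.150
  ψ₂ = 0.150: g = -0.0007, g' = -0.514 → ψ₂ = 0.148
Converged at ψ₂ = 0.148.
  1: x = 0.488, y = 0.845
  2: x = 0.453, y = 0.145
  3: x = 0.058, y = 0.010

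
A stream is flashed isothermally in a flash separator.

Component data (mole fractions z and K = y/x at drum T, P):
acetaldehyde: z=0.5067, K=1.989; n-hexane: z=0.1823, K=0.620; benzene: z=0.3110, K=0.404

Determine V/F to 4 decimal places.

Material balance + equilibrium reduce to Σ zᵢ(Kᵢ−1)/(1+V/F(Kᵢ−1)) = 0.
Feasibility: ΣzᵢKᵢ = 1.2465, Σzᵢ/Kᵢ = 1.3186 — both > 1, two phases present.
Iterate (Newton) starting at V/F = 0.5:
  V/F = 0.5000: g = -0.01425, g' = -0.4862 → V/F = 0.4707
  V/F = 0.4707: g = -0.00005, g' = -0.4832 → V/F = 0.4706
Converged at V/F = 0.4706.

V/F = 0.4706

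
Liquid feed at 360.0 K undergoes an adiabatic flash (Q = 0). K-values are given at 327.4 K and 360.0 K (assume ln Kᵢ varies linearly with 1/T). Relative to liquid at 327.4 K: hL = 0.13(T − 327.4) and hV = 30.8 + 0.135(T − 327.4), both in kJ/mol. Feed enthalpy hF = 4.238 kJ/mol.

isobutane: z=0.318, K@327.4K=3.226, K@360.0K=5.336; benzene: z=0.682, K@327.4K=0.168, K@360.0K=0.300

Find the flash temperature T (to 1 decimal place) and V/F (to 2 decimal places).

Adiabatic flash: solve Rachford–Rice at each trial T, then check hF = ψ·hV(T) + (1−ψ)·hL(T).
  T = 327.4 K: K = (3.226, 0.168), RR gives ψ = 0.076, H_out = 2.336 kJ/mol
  T = 360.0 K: K = (5.336, 0.300), RR gives ψ = 0.297, H_out = 13.434 kJ/mol
  T = 343.7 K: K = (4.199, 0.228), RR gives ψ = 0.199, H_out = 8.249 kJ/mol
  T = 335.5 K: K = (3.689, 0.196), RR gives ψ = 0.142, H_out = 5.431 kJ/mol
  T = 331.4 K: K = (3.450, 0.181), RR gives ψ = 0.110, H_out = 3.914 kJ/mol
  T = 333.4 K: K = (3.565, 0.189), RR gives ψ = 0.126, H_out = 4.665 kJ/mol
Linear interpolation between T = 331.4 (H_out = 3.914) and T = 333.4 (H_out = 4.665) on hF = 4.238 gives T ≈ 332.3 K, at which ψ = 0.12.

T = 332.3 K, V/F = 0.12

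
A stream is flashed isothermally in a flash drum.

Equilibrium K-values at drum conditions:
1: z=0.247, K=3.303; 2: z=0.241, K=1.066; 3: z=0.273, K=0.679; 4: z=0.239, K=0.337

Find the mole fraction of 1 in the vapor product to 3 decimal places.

Rachford–Rice: g(β) = Σ zᵢ(Kᵢ−1)/(1+β(Kᵢ−1)) = 0.
Check two-phase: ΣzᵢKᵢ = 1.339 > 1 and Σzᵢ/Kᵢ = 1.412 > 1, so g(0) = 0.339 > 0 and g(1) = -0.412 < 0.
Iterate (Newton) starting at β = 0.5:
  β = 0.500: g = -0.0616, g' = -0.559 → β = 0.390
  β = 0.390: g = 0.0014, g' = -0.593 → β = 0.392
Converged at β = 0.392.
Compositions from xᵢ = zᵢ/(1+β(Kᵢ−1)), yᵢ = Kᵢxᵢ:
  1: x = 0.130, y = 0.429
  2: x = 0.235, y = 0.250
  3: x = 0.312, y = 0.212
  4: x = 0.323, y = 0.109

y_1 = 0.429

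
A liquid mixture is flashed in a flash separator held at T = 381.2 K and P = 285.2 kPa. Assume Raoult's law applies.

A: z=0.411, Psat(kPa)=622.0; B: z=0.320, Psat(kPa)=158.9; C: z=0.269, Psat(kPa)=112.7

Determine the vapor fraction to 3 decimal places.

ψ = 0.293

Raoult's law: Kᵢ = Pᵢˢᵃᵗ/P = Pᵢˢᵃᵗ/285.2.
  K_A = 622.0/285.2 = 2.18093, K_B = 158.9/285.2 = 0.55715, K_C = 112.7/285.2 = 0.39516
Iterate (Newton) starting at ψ = 0.54:
  ψ = 0.540: g = -0.1315, g' = -0.539 → ψ = 0.296
  ψ = 0.296: g = -0.0017, g' = -0.544 → ψ = 0.293
Converged at ψ = 0.293.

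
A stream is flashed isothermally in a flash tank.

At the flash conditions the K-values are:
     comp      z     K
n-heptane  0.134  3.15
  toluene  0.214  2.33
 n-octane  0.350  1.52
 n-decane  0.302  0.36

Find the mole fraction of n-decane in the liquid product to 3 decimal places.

Let ψ = V/F and solve Σ zᵢ(Kᵢ−1)/(1+ψ(Kᵢ−1)) = 0.
Check two-phase: ΣzᵢKᵢ = 1.561 > 1 and Σzᵢ/Kᵢ = 1.204 > 1, so g(0) = 0.561 > 0 and g(1) = -0.204 < 0.
Iterate (Newton) starting at ψ = 0.5:
  ψ = 0.500: g = 0.1700, g' = -0.608 → ψ = 0.780
  ψ = 0.780: g = -0.0090, g' = -0.719 → ψ = 0.767
Converged at ψ = 0.767.
Compositions from xᵢ = zᵢ/(1+ψ(Kᵢ−1)), yᵢ = Kᵢxᵢ:
  n-heptane: x = 0.051, y = 0.159
  toluene: x = 0.106, y = 0.247
  n-octane: x = 0.250, y = 0.380
  n-decane: x = 0.593, y = 0.214

x_n-decane = 0.593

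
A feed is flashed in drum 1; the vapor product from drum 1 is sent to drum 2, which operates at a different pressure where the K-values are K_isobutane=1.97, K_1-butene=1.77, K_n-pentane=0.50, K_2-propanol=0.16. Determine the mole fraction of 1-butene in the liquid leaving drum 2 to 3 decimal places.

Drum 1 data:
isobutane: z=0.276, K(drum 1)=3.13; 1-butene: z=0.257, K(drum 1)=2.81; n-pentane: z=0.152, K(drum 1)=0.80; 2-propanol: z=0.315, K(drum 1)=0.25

Drum 1:
Let ψ₁ = V/F and solve Σ zᵢ(Kᵢ−1)/(1+ψ₁(Kᵢ−1)) = 0.
Feasibility: ΣzᵢKᵢ = 1.786, Σzᵢ/Kᵢ = 1.630 — both > 1, two phases present.
Newton–Raphson from ψ₁ = 0.5:
  ψ₁ = 0.500: g = 0.1171, g' = -0.987 → ψ₁ = 0.619
  ψ₁ = 0.619: g = -0.0024, g' = -1.045 → ψ₁ = 0.616
Converged at ψ₁ = 0.616.
Drum-1 compositions:
  isobutane: x = 0.119, y = 0.374
  1-butene: x = 0.121, y = 0.341
  n-pentane: x = 0.173, y = 0.139
  2-propanol: x = 0.586, y = 0.146
Drum-2 feed = drum-1 vapor: z₂ = (0.3735, 0.3413, 0.1387, 0.1465).
Drum 2:
Rachford–Rice: g(ψ₂) = Σ zᵢ(Kᵢ−1)/(1+ψ₂(Kᵢ−1)) = 0.
Check two-phase: ΣzᵢKᵢ = 1.433 > 1 and Σzᵢ/Kᵢ = 1.575 > 1, so g(0) = 0.433 > 0 and g(1) = -0.575 < 0.
Iterate (Newton) starting at ψ₂ = 0.39:
  ψ₂ = 0.390: g = 0.1959, g' = -0.587 → ψ₂ = 0.724
  ψ₂ = 0.724: g = -0.0409, g' = -0.962 → ψ₂ = 0.681
  ψ₂ = 0.681: g = -0.0023, g' = -0.859 → ψ₂ = 0.679
Converged at ψ₂ = 0.679.
  isobutane: x = 0.225, y = 0.444
  1-butene: x = 0.224, y = 0.397
  n-pentane: x = 0.210, y = 0.105
  2-propanol: x = 0.341, y = 0.055

x_1-butene (drum 2) = 0.224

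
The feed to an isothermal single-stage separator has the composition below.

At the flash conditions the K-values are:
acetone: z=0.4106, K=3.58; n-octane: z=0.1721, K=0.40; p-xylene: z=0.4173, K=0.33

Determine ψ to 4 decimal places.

ψ = 0.4031

Let ψ = V/F and solve Σ zᵢ(Kᵢ−1)/(1+ψ(Kᵢ−1)) = 0.
g(0) = ΣzᵢKᵢ − 1 = 0.6765 and g(1) = 1 − Σzᵢ/Kᵢ = -0.8095, so a root lies in (0, 1).
Iterate (Newton) starting at ψ = 0.45:
  ψ = 0.4500: g = -0.05151, g' = -1.0855 → ψ = 0.4025
  ψ = 0.4025: g = 0.00067, g' = -1.1166 → ψ = 0.4031
Converged at ψ = 0.4031.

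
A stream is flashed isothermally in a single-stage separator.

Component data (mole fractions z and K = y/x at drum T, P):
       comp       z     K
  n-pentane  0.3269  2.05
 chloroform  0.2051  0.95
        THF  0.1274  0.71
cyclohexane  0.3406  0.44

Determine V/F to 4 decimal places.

V/F = 0.2497

Rachford–Rice: g(V/F) = Σ zᵢ(Kᵢ−1)/(1+V/F(Kᵢ−1)) = 0.
Check two-phase: ΣzᵢKᵢ = 1.1053 > 1 and Σzᵢ/Kᵢ = 1.3289 > 1, so g(0) = 0.1053 > 0 and g(1) = -0.3289 < 0.
Newton–Raphson from V/F = 0.5:
  V/F = 0.5000: g = -0.09356, g' = -0.3762 → V/F = 0.2513
  V/F = 0.2513: g = -0.00063, g' = -0.3833 → V/F = 0.2497
Converged at V/F = 0.2497.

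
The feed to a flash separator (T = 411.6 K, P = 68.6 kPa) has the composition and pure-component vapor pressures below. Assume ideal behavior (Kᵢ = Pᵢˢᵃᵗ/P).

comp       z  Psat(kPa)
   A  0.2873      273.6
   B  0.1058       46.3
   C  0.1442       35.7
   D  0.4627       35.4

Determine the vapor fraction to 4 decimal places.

ψ = 0.3849

Raoult's law: Kᵢ = Pᵢˢᵃᵗ/P = Pᵢˢᵃᵗ/68.6.
  K_A = 273.6/68.6 = 3.988338, K_B = 46.3/68.6 = 0.674927, K_C = 35.7/68.6 = 0.520408, K_D = 35.4/68.6 = 0.516035
Newton iteration, ψ⁰ = 0.5:
  ψ = 0.5000: g = -0.08323, g' = -0.6744 → ψ = 0.3766
  ψ = 0.3766: g = 0.00653, g' = -0.7940 → ψ = 0.3848
  ψ = 0.3848: g = 0.00004, g' = -0.7832 → ψ = 0.3849
Converged at ψ = 0.3849.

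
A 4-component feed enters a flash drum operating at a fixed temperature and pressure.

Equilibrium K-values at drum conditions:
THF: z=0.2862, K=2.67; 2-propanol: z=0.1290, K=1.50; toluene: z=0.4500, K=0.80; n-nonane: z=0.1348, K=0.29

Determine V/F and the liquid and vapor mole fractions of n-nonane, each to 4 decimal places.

V/F = 0.6428, x_n-nonane = 0.2480, y_n-nonane = 0.0719

Material balance + equilibrium reduce to Σ zᵢ(Kᵢ−1)/(1+V/F(Kᵢ−1)) = 0.
g(0) = ΣzᵢKᵢ − 1 = 0.3567 and g(1) = 1 − Σzᵢ/Kᵢ = -0.2205, so a root lies in (0, 1).
Newton–Raphson from V/F = 0.39:
  V/F = 0.3900: g = 0.11344, g' = -0.4664 → V/F = 0.6332
  V/F = 0.6332: g = 0.00436, g' = -0.4551 → V/F = 0.6428
Converged at V/F = 0.6428.
Compositions from xᵢ = zᵢ/(1+V/F(Kᵢ−1)), yᵢ = Kᵢxᵢ:
  THF: x = 0.1380, y = 0.3685
  2-propanol: x = 0.0976, y = 0.1464
  toluene: x = 0.5164, y = 0.4131
  n-nonane: x = 0.2480, y = 0.0719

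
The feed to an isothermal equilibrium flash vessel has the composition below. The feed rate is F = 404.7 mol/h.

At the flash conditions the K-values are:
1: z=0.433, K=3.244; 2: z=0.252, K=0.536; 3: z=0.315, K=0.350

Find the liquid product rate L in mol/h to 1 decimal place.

Material balance + equilibrium reduce to Σ zᵢ(Kᵢ−1)/(1+V/F(Kᵢ−1)) = 0.
Feasibility: ΣzᵢKᵢ = 1.650, Σzᵢ/Kᵢ = 1.504 — both > 1, two phases present.
Newton iteration, V/F⁰ = 0.55:
  V/F = 0.550: g = -0.0408, g' = -0.857 → V/F = 0.502
  V/F = 0.502: g = 0.0002, g' = -0.867 → V/F = 0.503
Converged at V/F = 0.503.
Then V = V/F·F = 0.5027·404.7 = 203.4 mol/h and L = F − V = 201.3 mol/h.

L = 201.3 mol/h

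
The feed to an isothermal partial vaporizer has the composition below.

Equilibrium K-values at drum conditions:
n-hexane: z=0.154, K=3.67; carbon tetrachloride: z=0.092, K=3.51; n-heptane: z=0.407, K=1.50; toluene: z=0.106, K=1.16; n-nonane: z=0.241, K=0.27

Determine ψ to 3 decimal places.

Material balance + equilibrium reduce to Σ zᵢ(Kᵢ−1)/(1+ψ(Kᵢ−1)) = 0.
Feasibility: ΣzᵢKᵢ = 1.687, Σzᵢ/Kᵢ = 1.323 — both > 1, two phases present.
Newton–Raphson from ψ = 0.5:
  ψ = 0.500: g = 0.1799, g' = -0.701 → ψ = 0.757
  ψ = 0.757: g = -0.0144, g' = -0.886 → ψ = 0.740
Converged at ψ = 0.740.

ψ = 0.740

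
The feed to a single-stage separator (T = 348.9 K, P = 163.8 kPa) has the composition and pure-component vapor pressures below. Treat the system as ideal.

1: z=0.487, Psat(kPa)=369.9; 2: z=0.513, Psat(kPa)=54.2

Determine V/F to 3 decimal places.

V/F = 0.320

Raoult's law: Kᵢ = Pᵢˢᵃᵗ/P = Pᵢˢᵃᵗ/163.8.
  K_1 = 369.9/163.8 = 2.25824, K_2 = 54.2/163.8 = 0.33089
Rachford–Rice: g(V/F) = Σ zᵢ(Kᵢ−1)/(1+V/F(Kᵢ−1)) = 0.
Check two-phase: ΣzᵢKᵢ = 1.270 > 1 and Σzᵢ/Kᵢ = 1.766 > 1, so g(0) = 0.270 > 0 and g(1) = -0.766 < 0.
Newton–Raphson from V/F = 0.5:
  V/F = 0.500: g = -0.1397, g' = -0.809 → V/F = 0.327
  V/F = 0.327: g = -0.0055, g' = -0.763 → V/F = 0.320
Converged at V/F = 0.320.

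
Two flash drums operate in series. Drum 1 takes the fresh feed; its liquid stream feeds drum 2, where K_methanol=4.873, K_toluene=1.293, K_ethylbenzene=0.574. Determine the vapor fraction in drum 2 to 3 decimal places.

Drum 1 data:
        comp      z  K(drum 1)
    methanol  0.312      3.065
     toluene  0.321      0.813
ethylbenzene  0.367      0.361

V/F (drum 2) = 0.651

Drum 1:
Newton iteration, ψ₁⁰ = 0.5:
  ψ₁ = 0.500: g = -0.0938, g' = -0.659 → ψ₁ = 0.358
  ψ₁ = 0.358: g = 0.0023, g' = -0.705 → ψ₁ = 0.361
Converged at ψ₁ = 0.361.
Drum-1 compositions:
  methanol: x = 0.179, y = 0.548
  toluene: x = 0.344, y = 0.280
  ethylbenzene: x = 0.477, y = 0.172
Drum-2 feed = drum-1 liquid: z₂ = (0.1788, 0.3442, 0.4770).
Drum 2:
Rachford–Rice: g(ψ₂) = Σ zᵢ(Kᵢ−1)/(1+ψ₂(Kᵢ−1)) = 0.
g(0) = ΣzᵢKᵢ − 1 = 0.590 and g(1) = 1 − Σzᵢ/Kᵢ = -0.134, so a root lies in (0, 1).
Newton–Raphson from ψ₂ = 0.5:
  ψ₂ = 0.500: g = 0.0656, g' = -0.473 → ψ₂ = 0.639
  ψ₂ = 0.639: g = 0.0052, g' = -0.407 → ψ₂ = 0.651
Converged at ψ₂ = 0.651.
  methanol: x = 0.051, y = 0.247
  toluene: x = 0.289, y = 0.374
  ethylbenzene: x = 0.660, y = 0.379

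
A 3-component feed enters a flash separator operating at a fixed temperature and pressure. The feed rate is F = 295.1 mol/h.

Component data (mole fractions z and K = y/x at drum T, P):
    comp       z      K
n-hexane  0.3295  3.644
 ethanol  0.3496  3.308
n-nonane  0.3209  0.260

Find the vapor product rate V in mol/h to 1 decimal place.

V = 232.4 mol/h

Newton iteration, ψ⁰ = 0.5:
  ψ = 0.5000: g = 0.37286, g' = -1.2713 → ψ = 0.7933
  ψ = 0.7933: g = -0.00872, g' = -1.5028 → ψ = 0.7875
  ψ = 0.7875: g = -0.00005, g' = -1.4863 → ψ = 0.7874
Converged at ψ = 0.7874.
Then V = ψ·F = 0.7874·295.1 = 232.4 mol/h and L = F − V = 62.7 mol/h.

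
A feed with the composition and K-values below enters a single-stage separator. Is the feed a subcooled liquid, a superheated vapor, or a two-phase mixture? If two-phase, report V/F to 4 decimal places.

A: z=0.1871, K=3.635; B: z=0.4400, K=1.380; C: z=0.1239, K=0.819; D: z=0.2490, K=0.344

ΣzᵢKᵢ = 1.4744; Σzᵢ/Kᵢ = 1.2454.
Both exceed 1, so a two-phase solution exists.
Material balance + equilibrium reduce to Σ zᵢ(Kᵢ−1)/(1+ψ(Kᵢ−1)) = 0.
Newton iteration, ψ⁰ = 0.5:
  ψ = 0.5000: g = 0.08551, g' = -0.5289 → ψ = 0.6617
  ψ = 0.6617: g = -0.00079, g' = -0.5529 → ψ = 0.6602
Converged at ψ = 0.6602.

two-phase, V/F = 0.6602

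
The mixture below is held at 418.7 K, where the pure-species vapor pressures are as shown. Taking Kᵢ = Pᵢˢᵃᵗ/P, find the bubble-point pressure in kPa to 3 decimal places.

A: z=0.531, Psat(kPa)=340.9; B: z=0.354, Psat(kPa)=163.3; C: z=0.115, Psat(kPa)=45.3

At the bubble point ψ → 0, so ΣzᵢKᵢ = 1 with Kᵢ = Pᵢˢᵃᵗ/P ⇒ P = ΣzᵢPᵢˢᵃᵗ.
P = 0.531·340.9 + 0.354·163.3 + 0.115·45.3 = 244.036 kPa

Pbub = 244.036 kPa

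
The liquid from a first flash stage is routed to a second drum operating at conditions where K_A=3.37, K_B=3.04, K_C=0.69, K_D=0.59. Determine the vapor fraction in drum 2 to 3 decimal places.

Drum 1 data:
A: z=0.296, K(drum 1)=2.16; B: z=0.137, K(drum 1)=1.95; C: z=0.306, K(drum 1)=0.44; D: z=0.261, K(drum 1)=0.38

Drum 1:
Rachford–Rice: g(ψ₁) = Σ zᵢ(Kᵢ−1)/(1+ψ₁(Kᵢ−1)) = 0.
g(0) = ΣzᵢKᵢ − 1 = 0.140 and g(1) = 1 − Σzᵢ/Kᵢ = -0.590, so a root lies in (0, 1).
Newton–Raphson from ψ₁ = 0.68:
  ψ₁ = 0.680: g = -0.2855, g' = -0.720 → ψ₁ = 0.284
  ψ₁ = 0.284: g = -0.0392, g' = -0.586 → ψ₁ = 0.217
Converged at ψ₁ = 0.217.
Drum-1 compositions:
  A: x = 0.236, y = 0.511
  B: x = 0.114, y = 0.221
  C: x = 0.348, y = 0.153
  D: x = 0.302, y = 0.115
Drum-2 feed = drum-1 liquid: z₂ = (0.2364, 0.1136, 0.3484, 0.3016).
Drum 2:
Let ψ₂ = V/F and solve Σ zᵢ(Kᵢ−1)/(1+ψ₂(Kᵢ−1)) = 0.
Check two-phase: ΣzᵢKᵢ = 1.560 > 1 and Σzᵢ/Kᵢ = 1.124 > 1, so g(0) = 0.560 > 0 and g(1) = -0.124 < 0.
Iterate (Newton) starting at ψ₂ = 0.5:
  ψ₂ = 0.500: g = 0.0877, g' = -0.521 → ψ₂ = 0.668
  ψ₂ = 0.668: g = 0.0083, g' = -0.433 → ψ₂ = 0.687
  ψ₂ = 0.687: g = 0.0001, g' = -0.426 → ψ₂ = 0.688
Converged at ψ₂ = 0.688.
  A: x = 0.090, y = 0.303
  B: x = 0.047, y = 0.144
  C: x = 0.443, y = 0.306
  D: x = 0.420, y = 0.248

V/F (drum 2) = 0.688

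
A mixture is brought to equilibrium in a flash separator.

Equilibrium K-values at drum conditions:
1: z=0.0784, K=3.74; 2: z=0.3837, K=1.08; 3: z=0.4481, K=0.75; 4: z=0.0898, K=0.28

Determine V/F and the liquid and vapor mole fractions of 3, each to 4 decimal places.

V/F = 0.1341, x_3 = 0.4636, y_3 = 0.3477

Material balance + equilibrium reduce to Σ zᵢ(Kᵢ−1)/(1+V/F(Kᵢ−1)) = 0.
Check two-phase: ΣzᵢKᵢ = 1.0688 > 1 and Σzᵢ/Kᵢ = 1.2944 > 1, so g(0) = 0.0688 > 0 and g(1) = -0.2944 < 0.
Newton–Raphson from V/F = 0.5:
  V/F = 0.5000: g = -0.10890, g' = -0.2573 → V/F = 0.0768
  V/F = 0.0768: g = 0.02534, g' = -0.4855 → V/F = 0.1290
  V/F = 0.1290: g = 0.00208, g' = -0.4103 → V/F = 0.1340
  V/F = 0.1340: g = 0.00002, g' = -0.4043 → V/F = 0.1341
Converged at V/F = 0.1341.
Compositions from xᵢ = zᵢ/(1+V/F(Kᵢ−1)), yᵢ = Kᵢxᵢ:
  1: x = 0.0573, y = 0.2144
  2: x = 0.3796, y = 0.4100
  3: x = 0.4636, y = 0.3477
  4: x = 0.0994, y = 0.0278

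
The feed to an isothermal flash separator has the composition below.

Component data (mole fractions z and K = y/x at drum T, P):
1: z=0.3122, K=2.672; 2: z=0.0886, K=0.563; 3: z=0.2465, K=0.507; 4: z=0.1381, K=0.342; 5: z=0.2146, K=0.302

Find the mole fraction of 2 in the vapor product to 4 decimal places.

Let ψ = V/F and solve Σ zᵢ(Kᵢ−1)/(1+ψ(Kᵢ−1)) = 0.
Feasibility: ΣzᵢKᵢ = 1.1211, Σzᵢ/Kᵢ = 1.8748 — both > 1, two phases present.
Newton iteration, ψ⁰ = 0.67:
  ψ = 0.6700: g = -0.43391, g' = -0.9218 → ψ = 0.1993
  ψ = 0.1993: g = -0.06420, g' = -0.8053 → ψ = 0.1195
  ψ = 0.1195: g = 0.00300, g' = -0.8876 → ψ = 0.1229
Converged at ψ = 0.1229.
Compositions from xᵢ = zᵢ/(1+ψ(Kᵢ−1)), yᵢ = Kᵢxᵢ:
  1: x = 0.2590, y = 0.6920
  2: x = 0.0936, y = 0.0527
  3: x = 0.2624, y = 0.1330
  4: x = 0.1503, y = 0.0514
  5: x = 0.2347, y = 0.0709

y_2 = 0.0527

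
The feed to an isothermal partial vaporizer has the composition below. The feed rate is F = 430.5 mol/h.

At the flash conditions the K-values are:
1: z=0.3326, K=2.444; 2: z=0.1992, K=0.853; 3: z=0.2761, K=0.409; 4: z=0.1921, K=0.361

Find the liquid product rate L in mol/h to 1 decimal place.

L = 333.2 mol/h

Rachford–Rice: g(V/F) = Σ zᵢ(Kᵢ−1)/(1+V/F(Kᵢ−1)) = 0.
Feasibility: ΣzᵢKᵢ = 1.1651, Σzᵢ/Kᵢ = 1.5768 — both > 1, two phases present.
Newton–Raphson from V/F = 0.42:
  V/F = 0.4200: g = -0.11708, g' = -0.5908 → V/F = 0.2218
  V/F = 0.2218: g = 0.00267, g' = -0.6367 → V/F = 0.2260
Converged at V/F = 0.2260.
Then V = V/F·F = 0.2260·430.5 = 97.3 mol/h and L = F − V = 333.2 mol/h.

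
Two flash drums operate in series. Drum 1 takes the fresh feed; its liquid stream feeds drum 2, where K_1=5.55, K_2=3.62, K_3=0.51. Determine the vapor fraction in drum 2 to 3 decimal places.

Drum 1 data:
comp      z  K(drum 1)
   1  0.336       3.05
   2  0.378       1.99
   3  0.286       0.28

V/F (drum 2) = 0.491

Drum 1:
Material balance + equilibrium reduce to Σ zᵢ(Kᵢ−1)/(1+ψ₁(Kᵢ−1)) = 0.
Feasibility: ΣzᵢKᵢ = 1.857, Σzᵢ/Kᵢ = 1.322 — both > 1, two phases present.
Newton–Raphson from ψ₁ = 0.5:
  ψ₁ = 0.500: g = 0.2687, g' = -0.872 → ψ₁ = 0.808
  ψ₁ = 0.808: g = -0.0253, g' = -1.162 → ψ₁ = 0.786
Converged at ψ₁ = 0.786.
Drum-1 compositions:
  1: x = 0.129, y = 0.392
  2: x = 0.213, y = 0.423
  3: x = 0.659, y = 0.184
Drum-2 feed = drum-1 liquid: z₂ = (0.1287, 0.2126, 0.6587).
Drum 2:
Iterate (Newton) starting at ψ₂ = 0.41:
  ψ₂ = 0.410: g = 0.0690, g' = -0.911 → ψ₂ = 0.486
  ψ₂ = 0.486: g = 0.0040, g' = -0.814 → ψ₂ = 0.491
Converged at ψ₂ = 0.491.
  1: x = 0.040, y = 0.221
  2: x = 0.093, y = 0.337
  3: x = 0.867, y = 0.442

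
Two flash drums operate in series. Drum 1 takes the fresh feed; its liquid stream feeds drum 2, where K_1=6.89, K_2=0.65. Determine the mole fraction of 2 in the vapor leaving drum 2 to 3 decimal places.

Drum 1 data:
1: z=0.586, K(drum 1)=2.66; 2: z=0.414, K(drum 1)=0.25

y_2 (drum 2) = 0.614

Drum 1:
Rachford–Rice: g(ψ₁) = Σ zᵢ(Kᵢ−1)/(1+ψ₁(Kᵢ−1)) = 0.
Feasibility: ΣzᵢKᵢ = 1.662, Σzᵢ/Kᵢ = 1.876 — both > 1, two phases present.
Newton iteration, ψ₁⁰ = 0.57:
  ψ₁ = 0.570: g = -0.0425, g' = -1.137 → ψ₁ = 0.533
  ψ₁ = 0.533: g = -0.0007, g' = -1.101 → ψ₁ = 0.532
Converged at ψ₁ = 0.532.
Drum-1 compositions:
  1: x = 0.311, y = 0.828
  2: x = 0.689, y = 0.172
Drum-2 feed = drum-1 liquid: z₂ = (0.3112, 0.6888).
Drum 2:
Binary case is linear: z₁(K₁−1)(1+ψ₂(K₂−1)) + z₂(K₂−1)(1+ψ₂(K₁−1)) = 0
⇒ ψ₂ = [z₁(K₁−1)+z₂(K₂−1)] / [−(K₁−1)(K₂−1)] = 1.5919/2.0615 = 0.772
  1: x = 0.056, y = 0.386
  2: x = 0.944, y = 0.614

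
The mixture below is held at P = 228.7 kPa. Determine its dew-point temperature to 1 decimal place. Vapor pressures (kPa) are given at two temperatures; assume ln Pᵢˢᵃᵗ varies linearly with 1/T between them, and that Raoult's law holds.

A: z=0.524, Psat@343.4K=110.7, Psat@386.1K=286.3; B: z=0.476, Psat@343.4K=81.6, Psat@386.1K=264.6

T = 377.9 K

Dew-point temperature: Σzᵢ·P/Pᵢˢᵃᵗ(T) = 1. Interpolate ln Pᵢˢᵃᵗ = aᵢ + bᵢ/T.
  T = 343.4 K: ΣzᵢP/Pᵢˢᵃᵗ = 2.4166
  T = 386.1 K: ΣzᵢP/Pᵢˢᵃᵗ = 0.8300
  T = 364.8 K: ΣzᵢP/Pᵢˢᵃᵗ = 1.3688
  T = 375.5 K: ΣzᵢP/Pᵢˢᵃᵗ = 1.0567
  T = 380.8 K: ΣzᵢP/Pᵢˢᵃᵗ = 0.9349
  T = 378.1 K: ΣzᵢP/Pᵢˢᵃᵗ = 0.9946
Interpolating between 375.5 K and 378.1 K gives T ≈ 377.9 K.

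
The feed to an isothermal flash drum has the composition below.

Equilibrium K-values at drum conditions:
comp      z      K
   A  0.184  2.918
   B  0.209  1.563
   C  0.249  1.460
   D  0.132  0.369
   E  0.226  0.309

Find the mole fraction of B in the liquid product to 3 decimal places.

Material balance + equilibrium reduce to Σ zᵢ(Kᵢ−1)/(1+V/F(Kᵢ−1)) = 0.
Feasibility: ΣzᵢKᵢ = 1.346, Σzᵢ/Kᵢ = 1.456 — both > 1, two phases present.
Newton iteration, V/F⁰ = 0.33:
  V/F = 0.330: g = 0.1073, g' = -0.606 → V/F = 0.507
  V/F = 0.507: g = 0.0004, g' = -0.618 → V/F = 0.508
Converged at V/F = 0.508.
Compositions from xᵢ = zᵢ/(1+V/F(Kᵢ−1)), yᵢ = Kᵢxᵢ:
  A: x = 0.093, y = 0.272
  B: x = 0.163, y = 0.254
  C: x = 0.202, y = 0.295
  D: x = 0.194, y = 0.072
  E: x = 0.348, y = 0.108

x_B = 0.163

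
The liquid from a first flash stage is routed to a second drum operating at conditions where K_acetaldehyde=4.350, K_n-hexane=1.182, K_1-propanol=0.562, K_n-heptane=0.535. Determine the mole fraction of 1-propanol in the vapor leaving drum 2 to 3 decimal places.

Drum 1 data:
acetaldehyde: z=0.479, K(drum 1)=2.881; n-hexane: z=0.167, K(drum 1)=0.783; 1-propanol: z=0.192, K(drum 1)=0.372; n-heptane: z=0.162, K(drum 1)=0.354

Drum 1:
Material balance + equilibrium reduce to Σ zᵢ(Kᵢ−1)/(1+ψ₁(Kᵢ−1)) = 0.
g(0) = ΣzᵢKᵢ − 1 = 0.640 and g(1) = 1 − Σzᵢ/Kᵢ = -0.353, so a root lies in (0, 1).
Iterate (Newton) starting at ψ₁ = 0.5:
  ψ₁ = 0.500: g = 0.0933, g' = -0.768 → ψ₁ = 0.621
  ψ₁ = 0.621: g = 0.0009, g' = -0.763 → ψ₁ = 0.623
Converged at ψ₁ = 0.623.
Drum-1 compositions:
  acetaldehyde: x = 0.221, y = 0.636
  n-hexane: x = 0.193, y = 0.151
  1-propanol: x = 0.315, y = 0.117
  n-heptane: x = 0.271, y = 0.096
Drum-2 feed = drum-1 liquid: z₂ = (0.2206, 0.1931, 0.3153, 0.2710).
Drum 2:
Material balance + equilibrium reduce to Σ zᵢ(Kᵢ−1)/(1+ψ₂(Kᵢ−1)) = 0.
g(0) = ΣzᵢKᵢ − 1 = 0.510 and g(1) = 1 − Σzᵢ/Kᵢ = -0.282, so a root lies in (0, 1).
Newton iteration, ψ₂⁰ = 0.5:
  ψ₂ = 0.500: g = -0.0325, g' = -0.550 → ψ₂ = 0.441
  ψ₂ = 0.441: g = 0.0012, g' = -0.595 → ψ₂ = 0.443
Converged at ψ₂ = 0.443.
  acetaldehyde: x = 0.089, y = 0.386
  n-hexane: x = 0.179, y = 0.211
  1-propanol: x = 0.391, y = 0.220
  n-heptane: x = 0.341, y = 0.183

y_1-propanol (drum 2) = 0.220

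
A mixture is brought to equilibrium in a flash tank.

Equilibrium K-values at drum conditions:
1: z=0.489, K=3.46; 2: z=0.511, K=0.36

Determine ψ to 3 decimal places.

ψ = 0.556

Iterate (Newton) starting at ψ = 0.5:
  ψ = 0.500: g = 0.0585, g' = -1.048 → ψ = 0.556
Converged at ψ = 0.556.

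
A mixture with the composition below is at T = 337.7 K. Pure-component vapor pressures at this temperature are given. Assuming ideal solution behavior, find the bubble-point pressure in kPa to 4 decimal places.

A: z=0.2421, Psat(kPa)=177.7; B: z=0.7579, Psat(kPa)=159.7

At the bubble point ψ → 0, so ΣzᵢKᵢ = 1 with Kᵢ = Pᵢˢᵃᵗ/P ⇒ P = ΣzᵢPᵢˢᵃᵗ.
P = 0.2421·177.7 + 0.7579·159.7 = 164.0578 kPa

Pbub = 164.0578 kPa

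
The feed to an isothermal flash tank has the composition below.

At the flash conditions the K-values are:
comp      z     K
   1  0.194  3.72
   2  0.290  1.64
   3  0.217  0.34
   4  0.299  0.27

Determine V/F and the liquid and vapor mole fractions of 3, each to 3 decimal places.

Material balance + equilibrium reduce to Σ zᵢ(Kᵢ−1)/(1+V/F(Kᵢ−1)) = 0.
g(0) = ΣzᵢKᵢ − 1 = 0.352 and g(1) = 1 − Σzᵢ/Kᵢ = -0.975, so a root lies in (0, 1).
Newton iteration, V/F⁰ = 0.5:
  V/F = 0.500: g = -0.1933, g' = -0.932 → V/F = 0.293
  V/F = 0.293: g = -0.0048, g' = -0.932 → V/F = 0.287
Converged at V/F = 0.287.
Compositions from xᵢ = zᵢ/(1+V/F(Kᵢ−1)), yᵢ = Kᵢxᵢ:
  1: x = 0.109, y = 0.405
  2: x = 0.245, y = 0.402
  3: x = 0.268, y = 0.091
  4: x = 0.378, y = 0.102

V/F = 0.287, x_3 = 0.268, y_3 = 0.091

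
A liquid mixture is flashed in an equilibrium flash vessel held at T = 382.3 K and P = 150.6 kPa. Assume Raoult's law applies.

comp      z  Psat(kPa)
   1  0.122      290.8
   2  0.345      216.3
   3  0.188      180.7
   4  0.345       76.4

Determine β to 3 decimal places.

β = 0.539

Raoult's law: Kᵢ = Pᵢˢᵃᵗ/P = Pᵢˢᵃᵗ/150.6.
  K_1 = 290.8/150.6 = 1.93094, K_2 = 216.3/150.6 = 1.43625, K_3 = 180.7/150.6 = 1.19987, K_4 = 76.4/150.6 = 0.50730
Rachford–Rice: g(β) = Σ zᵢ(Kᵢ−1)/(1+β(Kᵢ−1)) = 0.
g(0) = ΣzᵢKᵢ − 1 = 0.132 and g(1) = 1 − Σzᵢ/Kᵢ = -0.140, so a root lies in (0, 1).
Newton iteration, β⁰ = 0.45:
  β = 0.450: g = 0.0219, g' = -0.243 → β = 0.540
  β = 0.540: g = -0.0003, g' = -0.251 → β = 0.539
Converged at β = 0.539.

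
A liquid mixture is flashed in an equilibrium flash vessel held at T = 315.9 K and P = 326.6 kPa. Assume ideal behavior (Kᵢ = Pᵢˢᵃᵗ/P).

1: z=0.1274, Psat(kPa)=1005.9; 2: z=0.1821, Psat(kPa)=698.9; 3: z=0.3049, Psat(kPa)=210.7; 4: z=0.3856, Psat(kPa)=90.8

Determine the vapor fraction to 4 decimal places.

ψ = 0.0923

Raoult's law: Kᵢ = Pᵢˢᵃᵗ/P = Pᵢˢᵃᵗ/326.6.
  K_1 = 1005.9/326.6 = 3.079914, K_2 = 698.9/326.6 = 2.139927, K_3 = 210.7/326.6 = 0.645132, K_4 = 90.8/326.6 = 0.278016
Rachford–Rice: g(ψ) = Σ zᵢ(Kᵢ−1)/(1+ψ(Kᵢ−1)) = 0.
g(0) = ΣzᵢKᵢ − 1 = 0.0860 and g(1) = 1 − Σzᵢ/Kᵢ = -0.9860, so a root lies in (0, 1).
Newton–Raphson from ψ = 0.53:
  ψ = 0.5300: g = -0.32878, g' = -0.8023 → ψ = 0.1202
  ψ = 0.1202: g = -0.02332, g' = -0.8187 → ψ = 0.0917
  ψ = 0.0917: g = 0.00049, g' = -0.8542 → ψ = 0.0923
Converged at ψ = 0.0923.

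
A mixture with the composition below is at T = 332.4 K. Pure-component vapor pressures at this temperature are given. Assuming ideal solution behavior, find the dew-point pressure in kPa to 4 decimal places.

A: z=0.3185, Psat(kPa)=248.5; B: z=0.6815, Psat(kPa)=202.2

At the dew point ψ → 1, so Σzᵢ/Kᵢ = 1 with Kᵢ = Pᵢˢᵃᵗ/P ⇒ 1/P = Σzᵢ/Pᵢˢᵃᵗ.
1/P = 0.3185/248.5 + 0.6815/202.2 = 0.0046521 ⇒ P = 214.9560 kPa

Pdew = 214.9560 kPa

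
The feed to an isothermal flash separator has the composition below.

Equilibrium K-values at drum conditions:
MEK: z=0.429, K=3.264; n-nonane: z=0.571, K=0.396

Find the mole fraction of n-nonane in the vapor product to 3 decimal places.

y_n-nonane = 0.313

Material balance + equilibrium reduce to Σ zᵢ(Kᵢ−1)/(1+V/F(Kᵢ−1)) = 0.
Check two-phase: ΣzᵢKᵢ = 1.626 > 1 and Σzᵢ/Kᵢ = 1.573 > 1, so g(0) = 0.626 > 0 and g(1) = -0.573 < 0.
Newton iteration, V/F⁰ = 0.52:
  V/F = 0.520: g = -0.0567, g' = -0.907 → V/F = 0.457
  V/F = 0.457: g = 0.0006, g' = -0.928 → V/F = 0.458
Converged at V/F = 0.458.
Compositions from xᵢ = zᵢ/(1+V/F(Kᵢ−1)), yᵢ = Kᵢxᵢ:
  MEK: x = 0.211, y = 0.687
  n-nonane: x = 0.789, y = 0.313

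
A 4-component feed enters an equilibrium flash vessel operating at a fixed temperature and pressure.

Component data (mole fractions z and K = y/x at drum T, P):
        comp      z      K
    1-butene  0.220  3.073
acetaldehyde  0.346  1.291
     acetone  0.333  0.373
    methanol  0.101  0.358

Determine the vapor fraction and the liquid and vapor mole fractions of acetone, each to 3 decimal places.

ψ = 0.357, x_acetone = 0.429, y_acetone = 0.160

Newton–Raphson from ψ = 0.5:
  ψ = 0.500: g = -0.0878, g' = -0.618 → ψ = 0.358
  ψ = 0.358: g = -0.0005, g' = -0.623 → ψ = 0.357
Converged at ψ = 0.357.
Compositions from xᵢ = zᵢ/(1+ψ(Kᵢ−1)), yᵢ = Kᵢxᵢ:
  1-butene: x = 0.126, y = 0.388
  acetaldehyde: x = 0.313, y = 0.405
  acetone: x = 0.429, y = 0.160
  methanol: x = 0.131, y = 0.047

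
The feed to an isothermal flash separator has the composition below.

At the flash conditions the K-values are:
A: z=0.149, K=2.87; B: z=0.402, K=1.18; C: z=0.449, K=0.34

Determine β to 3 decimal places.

β = 0.081

Let β = V/F and solve Σ zᵢ(Kᵢ−1)/(1+β(Kᵢ−1)) = 0.
Check two-phase: ΣzᵢKᵢ = 1.055 > 1 and Σzᵢ/Kᵢ = 1.713 > 1, so g(0) = 0.055 > 0 and g(1) = -0.713 < 0.
Newton iteration, β⁰ = 0.5:
  β = 0.500: g = -0.2319, g' = -0.586 → β = 0.104
  β = 0.104: g = -0.0140, g' = -0.603 → β = 0.081
Converged at β = 0.081.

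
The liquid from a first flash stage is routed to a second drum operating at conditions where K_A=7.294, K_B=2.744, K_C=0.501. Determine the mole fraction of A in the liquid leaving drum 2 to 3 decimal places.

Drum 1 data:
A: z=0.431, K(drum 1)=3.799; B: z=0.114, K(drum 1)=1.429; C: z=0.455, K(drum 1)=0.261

x_A (drum 2) = 0.054

Drum 1:
Rachford–Rice: g(ψ₁) = Σ zᵢ(Kᵢ−1)/(1+ψ₁(Kᵢ−1)) = 0.
Feasibility: ΣzᵢKᵢ = 1.919, Σzᵢ/Kᵢ = 1.937 — both > 1, two phases present.
Iterate (Newton) starting at ψ₁ = 0.47:
  ψ₁ = 0.470: g = 0.0465, g' = -1.228 → ψ₁ = 0.508
Converged at ψ₁ = 0.508.
Drum-1 compositions:
  A: x = 0.178, y = 0.676
  B: x = 0.094, y = 0.134
  C: x = 0.728, y = 0.190
Drum-2 feed = drum-1 liquid: z₂ = (0.1780, 0.0936, 0.7284).
Drum 2:
Rachford–Rice: g(ψ₂) = Σ zᵢ(Kᵢ−1)/(1+ψ₂(Kᵢ−1)) = 0.
Check two-phase: ΣzᵢKᵢ = 1.920 > 1 and Σzᵢ/Kᵢ = 1.512 > 1, so g(0) = 0.920 > 0 and g(1) = -0.512 < 0.
Iterate (Newton) starting at ψ₂ = 0.5:
  ψ₂ = 0.500: g = -0.1270, g' = -0.813 → ψ₂ = 0.344
  ψ₂ = 0.344: g = 0.0173, g' = -1.080 → ψ₂ = 0.360
Converged at ψ₂ = 0.360.
  A: x = 0.054, y = 0.397
  B: x = 0.057, y = 0.158
  C: x = 0.888, y = 0.445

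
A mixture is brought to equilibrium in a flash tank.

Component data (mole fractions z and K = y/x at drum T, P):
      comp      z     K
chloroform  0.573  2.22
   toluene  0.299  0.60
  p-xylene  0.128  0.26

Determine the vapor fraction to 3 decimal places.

ψ = 0.722

Newton–Raphson from ψ = 0.5:
  ψ = 0.500: g = 0.1343, g' = -0.580 → ψ = 0.731
  ψ = 0.731: g = -0.0062, g' = -0.667 → ψ = 0.722
Converged at ψ = 0.722.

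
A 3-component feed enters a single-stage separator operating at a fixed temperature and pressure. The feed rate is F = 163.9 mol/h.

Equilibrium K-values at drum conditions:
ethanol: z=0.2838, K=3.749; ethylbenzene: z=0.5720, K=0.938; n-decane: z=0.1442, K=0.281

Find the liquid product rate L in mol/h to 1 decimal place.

Iterate (Newton) starting at β = 0.45:
  β = 0.4500: g = 0.15900, g' = -0.5938 → β = 0.7178
  β = 0.7178: g = 0.01105, g' = -0.5633 → β = 0.7374
  β = 0.7374: g = -0.00010, g' = -0.5742 → β = 0.7372
Converged at β = 0.7372.
Then V = β·F = 0.7372·163.9 = 120.8 mol/h and L = F − V = 43.1 mol/h.

L = 43.1 mol/h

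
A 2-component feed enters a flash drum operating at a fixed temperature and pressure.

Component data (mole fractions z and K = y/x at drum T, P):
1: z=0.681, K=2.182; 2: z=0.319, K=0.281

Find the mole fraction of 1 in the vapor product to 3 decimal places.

Let ψ = V/F and solve Σ zᵢ(Kᵢ−1)/(1+ψ(Kᵢ−1)) = 0.
Check two-phase: ΣzᵢKᵢ = 1.576 > 1 and Σzᵢ/Kᵢ = 1.447 > 1, so g(0) = 0.576 > 0 and g(1) = -0.447 < 0.
Binary case is linear: z₁(K₁−1)(1+ψ(K₂−1)) + z₂(K₂−1)(1+ψ(K₁−1)) = 0
⇒ ψ = [z₁(K₁−1)+z₂(K₂−1)] / [−(K₁−1)(K₂−1)] = 0.5756/0.8499 = 0.677
Compositions from xᵢ = zᵢ/(1+ψ(Kᵢ−1)), yᵢ = Kᵢxᵢ:
  1: x = 0.378, y = 0.825
  2: x = 0.622, y = 0.175

y_1 = 0.825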